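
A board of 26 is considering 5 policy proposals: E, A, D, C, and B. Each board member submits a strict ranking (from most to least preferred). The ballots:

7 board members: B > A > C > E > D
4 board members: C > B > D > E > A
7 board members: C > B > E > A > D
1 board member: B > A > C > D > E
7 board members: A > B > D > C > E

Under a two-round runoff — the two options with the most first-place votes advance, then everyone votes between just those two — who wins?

Round 1 first-place votes: E 0, A 7, D 0, C 11, B 8.
C and B advance.
Runoff: C is preferred to B by 11 voters; B by 15.
B wins the runoff.

B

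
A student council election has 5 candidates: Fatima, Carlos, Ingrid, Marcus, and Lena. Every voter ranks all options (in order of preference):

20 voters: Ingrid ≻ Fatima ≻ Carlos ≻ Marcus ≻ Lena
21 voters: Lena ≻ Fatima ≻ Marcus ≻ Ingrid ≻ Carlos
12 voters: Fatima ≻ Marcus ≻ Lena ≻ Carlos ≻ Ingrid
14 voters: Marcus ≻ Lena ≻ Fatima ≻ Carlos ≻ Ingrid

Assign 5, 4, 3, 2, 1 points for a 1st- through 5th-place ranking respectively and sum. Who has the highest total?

Fatima: 20·4 + 21·4 + 12·5 + 14·3 = 266
Carlos: 20·3 + 21·1 + 12·2 + 14·2 = 133
Ingrid: 20·5 + 21·2 + 12·1 + 14·1 = 168
Marcus: 20·2 + 21·3 + 12·4 + 14·5 = 221
Lena: 20·1 + 21·5 + 12·3 + 14·4 = 217
Fatima has the highest Borda score (266).

Fatima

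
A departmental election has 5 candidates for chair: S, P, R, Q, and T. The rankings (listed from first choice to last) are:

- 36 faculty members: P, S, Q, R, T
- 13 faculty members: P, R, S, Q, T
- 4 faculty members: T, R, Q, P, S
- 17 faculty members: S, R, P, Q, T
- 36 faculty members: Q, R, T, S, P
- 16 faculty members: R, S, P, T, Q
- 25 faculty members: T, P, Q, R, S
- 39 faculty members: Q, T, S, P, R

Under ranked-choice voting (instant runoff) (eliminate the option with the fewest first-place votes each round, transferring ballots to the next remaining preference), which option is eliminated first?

Round 1: S 17, P 49, R 16, Q 75, T 29. Eliminate R.

R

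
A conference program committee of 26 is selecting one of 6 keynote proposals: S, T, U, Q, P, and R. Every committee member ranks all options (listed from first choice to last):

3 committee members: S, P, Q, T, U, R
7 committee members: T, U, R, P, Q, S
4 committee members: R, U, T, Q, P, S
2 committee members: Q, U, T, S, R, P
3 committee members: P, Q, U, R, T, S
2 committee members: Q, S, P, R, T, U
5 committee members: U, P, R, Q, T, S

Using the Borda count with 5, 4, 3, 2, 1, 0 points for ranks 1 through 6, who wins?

S: 3·5 + 7·0 + 4·0 + 2·2 + 3·0 + 2·4 + 5·0 = 27
T: 3·2 + 7·5 + 4·3 + 2·3 + 3·1 + 2·1 + 5·1 = 69
U: 3·1 + 7·4 + 4·4 + 2·4 + 3·3 + 2·0 + 5·5 = 89
Q: 3·3 + 7·1 + 4·2 + 2·5 + 3·4 + 2·5 + 5·2 = 66
P: 3·4 + 7·2 + 4·1 + 2·0 + 3·5 + 2·3 + 5·4 = 71
R: 3·0 + 7·3 + 4·5 + 2·1 + 3·2 + 2·2 + 5·3 = 68
U has the highest Borda score (89).

U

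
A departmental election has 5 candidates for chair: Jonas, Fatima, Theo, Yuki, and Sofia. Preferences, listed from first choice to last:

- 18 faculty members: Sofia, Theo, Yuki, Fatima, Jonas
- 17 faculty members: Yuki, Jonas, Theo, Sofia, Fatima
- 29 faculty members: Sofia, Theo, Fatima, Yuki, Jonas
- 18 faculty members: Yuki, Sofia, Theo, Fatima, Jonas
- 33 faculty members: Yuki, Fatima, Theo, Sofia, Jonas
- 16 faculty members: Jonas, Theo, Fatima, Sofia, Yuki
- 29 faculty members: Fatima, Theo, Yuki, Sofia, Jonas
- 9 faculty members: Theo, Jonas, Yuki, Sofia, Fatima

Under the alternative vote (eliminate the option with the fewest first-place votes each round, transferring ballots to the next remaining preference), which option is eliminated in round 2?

Round 1: Jonas 16, Fatima 29, Theo 9, Yuki 68, Sofia 47. Eliminate Theo.
Round 2: Jonas 25, Fatima 29, Yuki 68, Sofia 47. Eliminate Jonas.

Jonas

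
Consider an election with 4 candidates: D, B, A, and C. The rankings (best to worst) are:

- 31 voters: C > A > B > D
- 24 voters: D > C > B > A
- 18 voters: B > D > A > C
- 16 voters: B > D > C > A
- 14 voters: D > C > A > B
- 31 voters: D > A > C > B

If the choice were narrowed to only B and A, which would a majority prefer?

Voters preferring B to A: 58; preferring A to B: 76.
A wins the head-to-head.

A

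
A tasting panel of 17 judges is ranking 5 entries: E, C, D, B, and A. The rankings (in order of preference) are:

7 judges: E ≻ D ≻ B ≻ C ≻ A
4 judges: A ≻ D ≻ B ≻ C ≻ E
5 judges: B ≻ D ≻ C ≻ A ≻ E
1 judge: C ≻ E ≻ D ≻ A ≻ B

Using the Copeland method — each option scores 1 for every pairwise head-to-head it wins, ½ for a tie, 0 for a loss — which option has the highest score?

E: loses to C, D, B, and A → score 0.
C: beats E and A; loses to D and B → score 2.
D: beats E, C, B, and A → score 4.
B: beats E, C, and A; loses to D → score 3.
A: beats E; loses to C, D, and B → score 1.
D has the best pairwise record.

D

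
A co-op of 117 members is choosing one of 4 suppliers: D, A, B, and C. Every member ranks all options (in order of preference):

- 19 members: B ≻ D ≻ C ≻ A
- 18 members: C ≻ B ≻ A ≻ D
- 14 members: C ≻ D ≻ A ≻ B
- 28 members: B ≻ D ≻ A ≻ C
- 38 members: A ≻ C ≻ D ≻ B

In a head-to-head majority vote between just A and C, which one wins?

Voters preferring A to C: 66; preferring C to A: 51.
A wins the head-to-head.

A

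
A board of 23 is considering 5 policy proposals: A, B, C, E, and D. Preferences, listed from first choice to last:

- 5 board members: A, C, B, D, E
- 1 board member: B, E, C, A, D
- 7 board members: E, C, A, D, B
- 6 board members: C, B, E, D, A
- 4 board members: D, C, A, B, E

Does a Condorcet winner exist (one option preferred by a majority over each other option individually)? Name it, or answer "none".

C vs A: 18–5 for C.
C vs B: 22–1 for C.
C vs E: 15–8 for C.
C vs D: 19–4 for C.
C beats every other option head-to-head.

C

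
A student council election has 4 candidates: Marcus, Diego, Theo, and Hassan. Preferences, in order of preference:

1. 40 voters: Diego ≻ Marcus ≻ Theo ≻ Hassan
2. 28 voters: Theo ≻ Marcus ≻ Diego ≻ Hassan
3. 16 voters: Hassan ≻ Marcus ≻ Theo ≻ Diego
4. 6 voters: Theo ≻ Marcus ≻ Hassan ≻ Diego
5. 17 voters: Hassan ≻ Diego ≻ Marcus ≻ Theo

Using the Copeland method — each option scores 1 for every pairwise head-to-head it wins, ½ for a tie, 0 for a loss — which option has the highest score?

Diego

Marcus: beats Theo and Hassan; loses to Diego → score 2.
Diego: beats Marcus, Theo, and Hassan → score 3.
Theo: beats Hassan; loses to Marcus and Diego → score 1.
Hassan: loses to Marcus, Diego, and Theo → score 0.
Diego has the best pairwise record.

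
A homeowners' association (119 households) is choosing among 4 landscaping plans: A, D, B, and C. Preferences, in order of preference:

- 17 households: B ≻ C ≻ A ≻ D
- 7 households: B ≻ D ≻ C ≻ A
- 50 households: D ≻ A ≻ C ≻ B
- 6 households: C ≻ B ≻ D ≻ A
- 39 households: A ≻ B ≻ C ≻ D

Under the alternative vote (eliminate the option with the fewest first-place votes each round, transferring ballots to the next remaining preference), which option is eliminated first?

Round 1: A 39, D 50, B 24, C 6. Eliminate C.

C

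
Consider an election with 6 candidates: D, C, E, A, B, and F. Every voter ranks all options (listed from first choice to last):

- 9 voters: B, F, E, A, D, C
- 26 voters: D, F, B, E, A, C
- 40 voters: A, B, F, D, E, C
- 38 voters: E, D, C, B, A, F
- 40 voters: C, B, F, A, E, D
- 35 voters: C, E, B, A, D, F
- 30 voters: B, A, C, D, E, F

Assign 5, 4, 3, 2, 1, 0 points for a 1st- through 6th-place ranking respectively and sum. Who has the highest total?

D: 9·1 + 26·5 + 40·2 + 38·4 + 40·0 + 35·1 + 30·2 = 466
C: 9·0 + 26·0 + 40·0 + 38·3 + 40·5 + 35·5 + 30·3 = 579
E: 9·3 + 26·2 + 40·1 + 38·5 + 40·1 + 35·4 + 30·1 = 519
A: 9·2 + 26·1 + 40·5 + 38·1 + 40·2 + 35·2 + 30·4 = 552
B: 9·5 + 26·3 + 40·4 + 38·2 + 40·4 + 35·3 + 30·5 = 774
F: 9·4 + 26·4 + 40·3 + 38·0 + 40·3 + 35·0 + 30·0 = 380
B has the highest Borda score (774).

B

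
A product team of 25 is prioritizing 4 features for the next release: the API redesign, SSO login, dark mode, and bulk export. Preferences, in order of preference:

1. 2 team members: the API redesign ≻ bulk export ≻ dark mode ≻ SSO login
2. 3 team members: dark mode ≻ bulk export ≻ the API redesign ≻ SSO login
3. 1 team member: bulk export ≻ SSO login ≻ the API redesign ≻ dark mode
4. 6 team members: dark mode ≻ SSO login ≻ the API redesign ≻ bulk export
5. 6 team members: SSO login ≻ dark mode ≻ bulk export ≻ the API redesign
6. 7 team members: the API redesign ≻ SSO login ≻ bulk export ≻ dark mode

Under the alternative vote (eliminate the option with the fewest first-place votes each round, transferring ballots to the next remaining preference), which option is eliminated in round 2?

Round 1: the API redesign 9, SSO login 6, dark mode 9, bulk export 1. Eliminate bulk export.
Round 2: the API redesign 9, SSO login 7, dark mode 9. Eliminate SSO login.

SSO login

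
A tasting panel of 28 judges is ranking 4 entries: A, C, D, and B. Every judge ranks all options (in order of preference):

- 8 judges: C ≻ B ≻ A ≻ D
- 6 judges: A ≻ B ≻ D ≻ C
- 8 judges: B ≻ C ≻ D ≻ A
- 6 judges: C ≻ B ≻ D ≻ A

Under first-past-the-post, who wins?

First-place votes: A 6, C 14, D 0, B 8.
C has the most first-place votes.

C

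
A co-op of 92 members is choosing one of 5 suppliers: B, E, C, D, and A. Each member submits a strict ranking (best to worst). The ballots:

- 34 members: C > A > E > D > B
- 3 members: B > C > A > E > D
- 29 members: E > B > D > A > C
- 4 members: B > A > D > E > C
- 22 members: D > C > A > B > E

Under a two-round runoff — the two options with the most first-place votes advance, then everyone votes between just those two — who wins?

C

Round 1 first-place votes: B 7, E 29, C 34, D 22, A 0.
C and E advance.
Runoff: C is preferred to E by 59 voters; E by 33.
C wins the runoff.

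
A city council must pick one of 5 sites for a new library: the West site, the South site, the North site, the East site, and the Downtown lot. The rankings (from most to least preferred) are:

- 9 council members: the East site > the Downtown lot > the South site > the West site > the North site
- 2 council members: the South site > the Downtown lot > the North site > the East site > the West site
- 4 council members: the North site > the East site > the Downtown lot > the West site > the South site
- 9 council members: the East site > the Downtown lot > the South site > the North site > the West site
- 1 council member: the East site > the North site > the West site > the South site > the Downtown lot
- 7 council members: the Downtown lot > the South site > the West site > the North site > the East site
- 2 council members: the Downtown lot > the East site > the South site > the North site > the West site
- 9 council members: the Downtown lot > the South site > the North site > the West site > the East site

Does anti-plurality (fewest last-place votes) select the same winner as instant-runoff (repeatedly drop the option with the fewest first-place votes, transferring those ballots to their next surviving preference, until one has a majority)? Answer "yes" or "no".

no

Anti-plurality — last-place votes: the West site 13, the South site 4, the North site 9, the East site 16, the Downtown lot 1. Winner: the Downtown lot.
Instant-runoff — R1 the West site 0, the South site 2, the North site 4, the East site 19, the Downtown lot 18 (the West site out); R2 the South site 2, the North site 4, the East site 19, the Downtown lot 18 (the South site out); R3 the North site 4, the East site 19, the Downtown lot 20 (the North site out); R4 the East site 23, the Downtown lot 20 (the East site winner). Winner: the East site.
The two methods disagree.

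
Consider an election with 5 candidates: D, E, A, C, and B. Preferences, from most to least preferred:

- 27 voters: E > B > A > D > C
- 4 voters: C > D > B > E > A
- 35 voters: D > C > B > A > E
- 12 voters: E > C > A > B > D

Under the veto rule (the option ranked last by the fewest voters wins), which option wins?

B

Last-place votes: D 12, E 35, A 4, C 27, B 0.
B is ranked last by the fewest voters, so B wins.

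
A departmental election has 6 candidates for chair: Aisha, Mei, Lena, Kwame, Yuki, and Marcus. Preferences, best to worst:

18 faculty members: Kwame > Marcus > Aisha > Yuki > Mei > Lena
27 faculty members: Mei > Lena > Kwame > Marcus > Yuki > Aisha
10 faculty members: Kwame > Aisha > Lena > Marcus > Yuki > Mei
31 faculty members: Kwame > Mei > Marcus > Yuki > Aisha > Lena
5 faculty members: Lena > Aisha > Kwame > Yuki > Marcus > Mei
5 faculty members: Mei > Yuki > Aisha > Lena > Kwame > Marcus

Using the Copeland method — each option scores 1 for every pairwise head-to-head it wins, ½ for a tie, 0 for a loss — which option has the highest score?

Aisha: beats Lena; loses to Mei, Kwame, Yuki, and Marcus → score 1.
Mei: beats Aisha, Lena, Yuki, and Marcus; loses to Kwame → score 4.
Lena: loses to Aisha, Mei, Kwame, Yuki, and Marcus → score 0.
Kwame: beats Aisha, Mei, Lena, Yuki, and Marcus → score 5.
Yuki: beats Aisha and Lena; loses to Mei, Kwame, and Marcus → score 2.
Marcus: beats Aisha, Lena, and Yuki; loses to Mei and Kwame → score 3.
Kwame has the best pairwise record.

Kwame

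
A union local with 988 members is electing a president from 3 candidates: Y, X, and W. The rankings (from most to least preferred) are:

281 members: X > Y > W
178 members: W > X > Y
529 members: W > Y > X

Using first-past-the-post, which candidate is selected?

W

First-place votes: Y 0, X 281, W 707.
W has the most first-place votes.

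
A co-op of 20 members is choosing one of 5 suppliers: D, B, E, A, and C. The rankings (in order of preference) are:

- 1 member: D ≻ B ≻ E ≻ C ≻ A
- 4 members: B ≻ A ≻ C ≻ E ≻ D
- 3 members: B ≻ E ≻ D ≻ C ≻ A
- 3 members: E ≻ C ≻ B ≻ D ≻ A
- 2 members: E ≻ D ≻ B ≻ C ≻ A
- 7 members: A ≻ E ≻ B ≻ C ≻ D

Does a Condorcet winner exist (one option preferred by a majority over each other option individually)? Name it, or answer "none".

Checking pairwise contests:
B beats D 17–3.
E beats B 12–8.
A beats E 11–9.
B beats A 13–7.
B beats C 17–3.
Every option loses at least one head-to-head, so there is no Condorcet winner.

none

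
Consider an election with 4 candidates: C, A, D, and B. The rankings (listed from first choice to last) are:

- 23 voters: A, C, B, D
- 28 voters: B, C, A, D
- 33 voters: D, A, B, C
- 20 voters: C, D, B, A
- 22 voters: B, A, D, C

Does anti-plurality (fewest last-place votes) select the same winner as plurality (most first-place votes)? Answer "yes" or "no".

Anti-plurality — last-place votes: C 55, A 20, D 51, B 0. Winner: B.
Plurality — first-place votes: C 20, A 23, D 33, B 50. Winner: B.
The two methods agree.

yes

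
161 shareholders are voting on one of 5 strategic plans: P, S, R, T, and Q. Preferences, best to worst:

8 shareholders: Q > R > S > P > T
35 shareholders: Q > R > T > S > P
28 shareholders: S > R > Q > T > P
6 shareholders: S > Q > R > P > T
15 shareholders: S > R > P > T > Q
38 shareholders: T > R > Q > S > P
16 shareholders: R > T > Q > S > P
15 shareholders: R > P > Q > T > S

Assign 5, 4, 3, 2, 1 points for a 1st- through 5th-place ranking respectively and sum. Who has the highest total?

P: 8·2 + 35·1 + 28·1 + 6·2 + 15·3 + 38·1 + 16·1 + 15·4 = 250
S: 8·3 + 35·2 + 28·5 + 6·5 + 15·5 + 38·2 + 16·2 + 15·1 = 462
R: 8·4 + 35·4 + 28·4 + 6·3 + 15·4 + 38·4 + 16·5 + 15·5 = 669
T: 8·1 + 35·3 + 28·2 + 6·1 + 15·2 + 38·5 + 16·4 + 15·2 = 489
Q: 8·5 + 35·5 + 28·3 + 6·4 + 15·1 + 38·3 + 16·3 + 15·3 = 545
R has the highest Borda score (669).

R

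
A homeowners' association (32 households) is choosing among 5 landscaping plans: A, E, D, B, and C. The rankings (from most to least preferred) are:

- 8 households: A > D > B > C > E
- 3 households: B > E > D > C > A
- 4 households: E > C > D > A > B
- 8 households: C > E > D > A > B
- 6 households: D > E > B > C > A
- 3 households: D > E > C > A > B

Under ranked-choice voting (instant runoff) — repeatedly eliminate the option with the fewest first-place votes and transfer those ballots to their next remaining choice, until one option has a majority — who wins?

Round 1: A 8, E 4, D 9, B 3, C 8. Eliminate B.
Round 2: A 8, E 7, D 9, C 8. Eliminate E.
Round 3: A 8, D 12, C 12. Eliminate A.
Round 4: D 20, C 12. D has a majority.

D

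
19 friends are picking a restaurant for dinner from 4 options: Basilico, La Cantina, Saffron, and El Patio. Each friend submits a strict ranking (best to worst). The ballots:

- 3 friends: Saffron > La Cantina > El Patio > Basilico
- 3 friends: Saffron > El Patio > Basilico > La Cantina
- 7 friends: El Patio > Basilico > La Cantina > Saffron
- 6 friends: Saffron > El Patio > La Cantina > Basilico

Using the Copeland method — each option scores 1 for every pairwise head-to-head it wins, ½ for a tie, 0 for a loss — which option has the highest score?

Saffron

Basilico: beats La Cantina; loses to Saffron and El Patio → score 1.
La Cantina: loses to Basilico, Saffron, and El Patio → score 0.
Saffron: beats Basilico, La Cantina, and El Patio → score 3.
El Patio: beats Basilico and La Cantina; loses to Saffron → score 2.
Saffron has the best pairwise record.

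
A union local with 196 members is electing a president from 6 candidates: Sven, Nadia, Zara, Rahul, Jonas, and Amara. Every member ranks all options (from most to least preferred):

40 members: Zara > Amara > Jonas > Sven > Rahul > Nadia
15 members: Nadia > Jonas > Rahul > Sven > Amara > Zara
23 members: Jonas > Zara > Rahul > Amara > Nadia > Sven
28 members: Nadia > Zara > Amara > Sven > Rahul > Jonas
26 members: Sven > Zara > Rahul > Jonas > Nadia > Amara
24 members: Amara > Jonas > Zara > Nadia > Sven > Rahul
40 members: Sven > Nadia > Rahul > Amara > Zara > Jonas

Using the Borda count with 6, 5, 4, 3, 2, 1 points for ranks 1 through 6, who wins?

Zara

Sven: 40·3 + 15·3 + 23·1 + 28·3 + 26·6 + 24·2 + 40·6 = 716
Nadia: 40·1 + 15·6 + 23·2 + 28·6 + 26·2 + 24·3 + 40·5 = 668
Zara: 40·6 + 15·1 + 23·5 + 28·5 + 26·5 + 24·4 + 40·2 = 816
Rahul: 40·2 + 15·4 + 23·4 + 28·2 + 26·4 + 24·1 + 40·4 = 576
Jonas: 40·4 + 15·5 + 23·6 + 28·1 + 26·3 + 24·5 + 40·1 = 639
Amara: 40·5 + 15·2 + 23·3 + 28·4 + 26·1 + 24·6 + 40·3 = 701
Zara has the highest Borda score (816).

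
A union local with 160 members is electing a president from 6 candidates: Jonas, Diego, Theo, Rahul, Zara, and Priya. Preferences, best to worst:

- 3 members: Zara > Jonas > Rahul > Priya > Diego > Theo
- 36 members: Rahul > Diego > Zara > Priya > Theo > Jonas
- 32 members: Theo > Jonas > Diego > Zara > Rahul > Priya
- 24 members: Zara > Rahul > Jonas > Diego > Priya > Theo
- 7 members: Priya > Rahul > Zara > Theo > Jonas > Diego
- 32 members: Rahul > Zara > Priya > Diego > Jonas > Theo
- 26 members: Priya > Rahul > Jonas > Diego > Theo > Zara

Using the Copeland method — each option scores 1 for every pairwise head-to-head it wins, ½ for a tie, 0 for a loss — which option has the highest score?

Rahul

Jonas: beats Diego and Theo; loses to Rahul, Zara, and Priya → score 2.
Diego: beats Theo, Zara, and Priya; loses to Jonas and Rahul → score 3.
Theo: loses to Jonas, Diego, Rahul, Zara, and Priya → score 0.
Rahul: beats Jonas, Diego, Theo, Zara, and Priya → score 5.
Zara: beats Jonas, Theo, and Priya; loses to Diego and Rahul → score 3.
Priya: beats Jonas and Theo; loses to Diego, Rahul, and Zara → score 2.
Rahul has the best pairwise record.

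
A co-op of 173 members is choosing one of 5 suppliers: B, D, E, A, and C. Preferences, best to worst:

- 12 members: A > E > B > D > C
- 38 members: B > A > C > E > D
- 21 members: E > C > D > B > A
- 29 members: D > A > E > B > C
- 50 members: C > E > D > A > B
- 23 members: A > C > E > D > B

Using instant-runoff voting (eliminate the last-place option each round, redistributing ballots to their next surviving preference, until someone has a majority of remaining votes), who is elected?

A

Round 1: B 38, D 29, E 21, A 35, C 50. Eliminate E.
Round 2: B 38, D 29, A 35, C 71. Eliminate D.
Round 3: B 38, A 64, C 71. Eliminate B.
Round 4: A 102, C 71. A has a majority.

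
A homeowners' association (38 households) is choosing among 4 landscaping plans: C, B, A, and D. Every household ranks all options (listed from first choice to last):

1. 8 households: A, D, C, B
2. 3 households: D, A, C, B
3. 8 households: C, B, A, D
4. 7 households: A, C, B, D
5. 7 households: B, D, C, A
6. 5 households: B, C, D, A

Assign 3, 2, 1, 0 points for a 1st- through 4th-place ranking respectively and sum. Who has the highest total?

C

C: 8·1 + 3·1 + 8·3 + 7·2 + 7·1 + 5·2 = 66
B: 8·0 + 3·0 + 8·2 + 7·1 + 7·3 + 5·3 = 59
A: 8·3 + 3·2 + 8·1 + 7·3 + 7·0 + 5·0 = 59
D: 8·2 + 3·3 + 8·0 + 7·0 + 7·2 + 5·1 = 44
C has the highest Borda score (66).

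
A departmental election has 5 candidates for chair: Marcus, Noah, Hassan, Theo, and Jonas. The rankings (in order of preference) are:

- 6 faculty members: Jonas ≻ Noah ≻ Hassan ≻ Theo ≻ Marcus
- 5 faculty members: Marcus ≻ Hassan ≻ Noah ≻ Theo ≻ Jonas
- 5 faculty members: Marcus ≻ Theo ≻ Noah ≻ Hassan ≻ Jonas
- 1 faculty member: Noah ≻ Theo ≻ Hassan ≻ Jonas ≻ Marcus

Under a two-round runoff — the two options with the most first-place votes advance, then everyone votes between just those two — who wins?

Marcus

Round 1 first-place votes: Marcus 10, Noah 1, Hassan 0, Theo 0, Jonas 6.
Marcus and Jonas advance.
Runoff: Marcus is preferred to Jonas by 10 voters; Jonas by 7.
Marcus wins the runoff.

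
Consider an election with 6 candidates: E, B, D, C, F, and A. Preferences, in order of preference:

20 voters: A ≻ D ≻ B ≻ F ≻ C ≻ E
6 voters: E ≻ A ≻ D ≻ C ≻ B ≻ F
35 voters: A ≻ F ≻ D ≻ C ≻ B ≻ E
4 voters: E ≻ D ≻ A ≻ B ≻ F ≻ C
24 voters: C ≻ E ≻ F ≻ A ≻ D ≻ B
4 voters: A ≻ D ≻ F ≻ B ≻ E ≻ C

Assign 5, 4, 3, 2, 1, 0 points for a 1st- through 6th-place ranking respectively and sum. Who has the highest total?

A

E: 20·0 + 6·5 + 35·0 + 4·5 + 24·4 + 4·1 = 150
B: 20·3 + 6·1 + 35·1 + 4·2 + 24·0 + 4·2 = 117
D: 20·4 + 6·3 + 35·3 + 4·4 + 24·1 + 4·4 = 259
C: 20·1 + 6·2 + 35·2 + 4·0 + 24·5 + 4·0 = 222
F: 20·2 + 6·0 + 35·4 + 4·1 + 24·3 + 4·3 = 268
A: 20·5 + 6·4 + 35·5 + 4·3 + 24·2 + 4·5 = 379
A has the highest Borda score (379).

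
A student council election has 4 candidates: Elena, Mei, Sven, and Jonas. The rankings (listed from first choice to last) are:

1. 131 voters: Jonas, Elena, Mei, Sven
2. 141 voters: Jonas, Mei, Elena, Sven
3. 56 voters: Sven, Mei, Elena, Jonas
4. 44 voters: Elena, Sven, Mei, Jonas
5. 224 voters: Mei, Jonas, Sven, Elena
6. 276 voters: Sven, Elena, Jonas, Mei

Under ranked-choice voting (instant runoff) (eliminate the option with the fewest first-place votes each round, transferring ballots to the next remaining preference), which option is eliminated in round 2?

Round 1: Elena 44, Mei 224, Sven 332, Jonas 272. Eliminate Elena.
Round 2: Mei 224, Sven 376, Jonas 272. Eliminate Mei.

Mei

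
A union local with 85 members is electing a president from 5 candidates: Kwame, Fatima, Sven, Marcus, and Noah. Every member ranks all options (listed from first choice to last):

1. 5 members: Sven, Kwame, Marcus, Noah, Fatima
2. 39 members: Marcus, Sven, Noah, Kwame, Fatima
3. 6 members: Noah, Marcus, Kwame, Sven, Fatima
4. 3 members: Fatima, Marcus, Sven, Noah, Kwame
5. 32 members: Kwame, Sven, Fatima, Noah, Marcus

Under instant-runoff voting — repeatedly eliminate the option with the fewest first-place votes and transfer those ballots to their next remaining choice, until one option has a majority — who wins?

Round 1: Kwame 32, Fatima 3, Sven 5, Marcus 39, Noah 6. Eliminate Fatima.
Round 2: Kwame 32, Sven 5, Marcus 42, Noah 6. Eliminate Sven.
Round 3: Kwame 37, Marcus 42, Noah 6. Eliminate Noah.
Round 4: Kwame 37, Marcus 48. Marcus has a majority.

Marcus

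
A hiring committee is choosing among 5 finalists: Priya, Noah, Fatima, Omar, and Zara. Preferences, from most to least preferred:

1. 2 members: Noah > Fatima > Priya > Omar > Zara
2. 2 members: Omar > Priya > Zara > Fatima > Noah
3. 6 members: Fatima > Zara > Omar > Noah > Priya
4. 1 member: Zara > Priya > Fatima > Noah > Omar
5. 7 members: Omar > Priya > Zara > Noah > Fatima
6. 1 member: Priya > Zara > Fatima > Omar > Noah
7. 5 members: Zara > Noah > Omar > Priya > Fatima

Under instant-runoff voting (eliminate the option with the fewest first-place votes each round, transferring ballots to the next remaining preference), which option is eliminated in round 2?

Round 1: Priya 1, Noah 2, Fatima 6, Omar 9, Zara 6. Eliminate Priya.
Round 2: Noah 2, Fatima 6, Omar 9, Zara 7. Eliminate Noah.

Noah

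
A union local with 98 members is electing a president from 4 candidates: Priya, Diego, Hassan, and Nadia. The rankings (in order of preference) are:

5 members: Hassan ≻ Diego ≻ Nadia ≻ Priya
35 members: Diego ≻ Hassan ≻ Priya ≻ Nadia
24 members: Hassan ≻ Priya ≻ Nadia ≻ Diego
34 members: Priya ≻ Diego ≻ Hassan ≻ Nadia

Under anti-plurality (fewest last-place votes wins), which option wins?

Hassan

Last-place votes: Priya 5, Diego 24, Hassan 0, Nadia 69.
Hassan is ranked last by the fewest voters, so Hassan wins.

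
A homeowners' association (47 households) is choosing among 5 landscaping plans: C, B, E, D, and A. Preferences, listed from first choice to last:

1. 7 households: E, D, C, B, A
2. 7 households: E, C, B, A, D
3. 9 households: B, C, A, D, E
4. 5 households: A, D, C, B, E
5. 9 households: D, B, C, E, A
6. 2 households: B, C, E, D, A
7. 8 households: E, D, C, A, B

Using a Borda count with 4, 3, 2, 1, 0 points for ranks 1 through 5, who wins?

C: 7·2 + 7·3 + 9·3 + 5·2 + 9·2 + 2·3 + 8·2 = 112
B: 7·1 + 7·2 + 9·4 + 5·1 + 9·3 + 2·4 + 8·0 = 97
E: 7·4 + 7·4 + 9·0 + 5·0 + 9·1 + 2·2 + 8·4 = 101
D: 7·3 + 7·0 + 9·1 + 5·3 + 9·4 + 2·1 + 8·3 = 107
A: 7·0 + 7·1 + 9·2 + 5·4 + 9·0 + 2·0 + 8·1 = 53
C has the highest Borda score (112).

C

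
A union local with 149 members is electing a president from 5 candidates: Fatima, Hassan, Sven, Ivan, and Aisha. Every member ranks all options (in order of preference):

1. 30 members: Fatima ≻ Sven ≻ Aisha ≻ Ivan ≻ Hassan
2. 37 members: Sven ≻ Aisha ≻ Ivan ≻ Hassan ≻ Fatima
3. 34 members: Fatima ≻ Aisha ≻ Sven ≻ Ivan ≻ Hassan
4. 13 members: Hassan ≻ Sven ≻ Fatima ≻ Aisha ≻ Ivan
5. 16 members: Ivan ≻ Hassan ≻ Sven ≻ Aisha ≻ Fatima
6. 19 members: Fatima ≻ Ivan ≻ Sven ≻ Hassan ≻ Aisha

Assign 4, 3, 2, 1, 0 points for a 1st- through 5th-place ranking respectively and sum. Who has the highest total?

Sven

Fatima: 30·4 + 37·0 + 34·4 + 13·2 + 16·0 + 19·4 = 358
Hassan: 30·0 + 37·1 + 34·0 + 13·4 + 16·3 + 19·1 = 156
Sven: 30·3 + 37·4 + 34·2 + 13·3 + 16·2 + 19·2 = 415
Ivan: 30·1 + 37·2 + 34·1 + 13·0 + 16·4 + 19·3 = 259
Aisha: 30·2 + 37·3 + 34·3 + 13·1 + 16·1 + 19·0 = 302
Sven has the highest Borda score (415).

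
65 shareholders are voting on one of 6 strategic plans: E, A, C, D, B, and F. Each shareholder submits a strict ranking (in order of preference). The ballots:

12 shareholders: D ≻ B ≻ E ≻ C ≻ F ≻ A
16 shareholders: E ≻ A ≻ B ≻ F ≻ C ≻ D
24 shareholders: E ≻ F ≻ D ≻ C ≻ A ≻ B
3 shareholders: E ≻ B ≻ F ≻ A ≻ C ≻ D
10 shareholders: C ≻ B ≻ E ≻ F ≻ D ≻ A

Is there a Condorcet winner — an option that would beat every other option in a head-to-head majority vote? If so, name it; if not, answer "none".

E

E vs A: 65–0 for E.
E vs C: 55–10 for E.
E vs D: 53–12 for E.
E vs B: 43–22 for E.
E vs F: 65–0 for E.
E beats every other option head-to-head.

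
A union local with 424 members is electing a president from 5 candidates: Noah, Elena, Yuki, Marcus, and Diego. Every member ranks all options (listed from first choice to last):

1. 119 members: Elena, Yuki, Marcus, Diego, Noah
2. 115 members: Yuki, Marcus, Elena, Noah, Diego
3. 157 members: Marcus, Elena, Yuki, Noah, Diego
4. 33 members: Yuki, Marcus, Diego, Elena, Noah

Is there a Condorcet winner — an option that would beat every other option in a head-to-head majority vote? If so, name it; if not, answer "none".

none

Checking pairwise contests:
Elena beats Noah 424–0.
Marcus beats Elena 305–119.
Elena beats Yuki 276–148.
Yuki beats Marcus 267–157.
Noah beats Diego 272–152.
Every option loses at least one head-to-head, so there is no Condorcet winner.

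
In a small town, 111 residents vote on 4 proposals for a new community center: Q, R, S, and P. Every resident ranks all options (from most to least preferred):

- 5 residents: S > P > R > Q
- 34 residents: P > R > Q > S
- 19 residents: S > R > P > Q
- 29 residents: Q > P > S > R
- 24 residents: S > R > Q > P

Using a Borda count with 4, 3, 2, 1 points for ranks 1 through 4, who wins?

P

Q: 5·1 + 34·2 + 19·1 + 29·4 + 24·2 = 256
R: 5·2 + 34·3 + 19·3 + 29·1 + 24·3 = 270
S: 5·4 + 34·1 + 19·4 + 29·2 + 24·4 = 284
P: 5·3 + 34·4 + 19·2 + 29·3 + 24·1 = 300
P has the highest Borda score (300).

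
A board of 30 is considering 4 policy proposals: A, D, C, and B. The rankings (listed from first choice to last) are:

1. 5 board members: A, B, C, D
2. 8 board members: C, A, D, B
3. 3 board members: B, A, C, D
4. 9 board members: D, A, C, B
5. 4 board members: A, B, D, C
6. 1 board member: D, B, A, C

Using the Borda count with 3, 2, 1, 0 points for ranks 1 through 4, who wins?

A

A: 5·3 + 8·2 + 3·2 + 9·2 + 4·3 + 1·1 = 68
D: 5·0 + 8·1 + 3·0 + 9·3 + 4·1 + 1·3 = 42
C: 5·1 + 8·3 + 3·1 + 9·1 + 4·0 + 1·0 = 41
B: 5·2 + 8·0 + 3·3 + 9·0 + 4·2 + 1·2 = 29
A has the highest Borda score (68).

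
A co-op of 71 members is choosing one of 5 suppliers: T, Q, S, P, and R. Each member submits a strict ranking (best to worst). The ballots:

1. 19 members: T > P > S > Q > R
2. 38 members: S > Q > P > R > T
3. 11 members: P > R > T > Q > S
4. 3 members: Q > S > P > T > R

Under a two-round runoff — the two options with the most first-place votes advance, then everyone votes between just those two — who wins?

Round 1 first-place votes: T 19, Q 3, S 38, P 11, R 0.
S and T advance.
Runoff: S is preferred to T by 41 voters; T by 30.
S wins the runoff.

S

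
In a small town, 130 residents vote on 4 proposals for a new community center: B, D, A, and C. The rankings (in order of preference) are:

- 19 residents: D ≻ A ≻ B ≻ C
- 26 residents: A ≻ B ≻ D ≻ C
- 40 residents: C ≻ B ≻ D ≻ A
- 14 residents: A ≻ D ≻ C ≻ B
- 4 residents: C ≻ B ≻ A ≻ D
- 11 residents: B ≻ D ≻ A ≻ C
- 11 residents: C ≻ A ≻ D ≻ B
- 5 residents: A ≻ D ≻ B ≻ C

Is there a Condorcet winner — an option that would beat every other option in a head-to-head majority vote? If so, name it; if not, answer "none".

none

Checking pairwise contests:
A beats B 75–55.
B beats D 81–49.
D beats A 70–60.
D beats C 75–55.
Every option loses at least one head-to-head, so there is no Condorcet winner.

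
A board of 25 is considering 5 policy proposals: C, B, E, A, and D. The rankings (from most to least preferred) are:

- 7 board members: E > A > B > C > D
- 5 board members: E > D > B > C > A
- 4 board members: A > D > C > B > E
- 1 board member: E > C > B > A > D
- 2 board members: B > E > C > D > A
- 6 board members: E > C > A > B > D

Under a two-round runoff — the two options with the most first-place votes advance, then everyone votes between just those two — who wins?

E

Round 1 first-place votes: C 0, B 2, E 19, A 4, D 0.
E and A advance.
Runoff: E is preferred to A by 21 voters; A by 4.
E wins the runoff.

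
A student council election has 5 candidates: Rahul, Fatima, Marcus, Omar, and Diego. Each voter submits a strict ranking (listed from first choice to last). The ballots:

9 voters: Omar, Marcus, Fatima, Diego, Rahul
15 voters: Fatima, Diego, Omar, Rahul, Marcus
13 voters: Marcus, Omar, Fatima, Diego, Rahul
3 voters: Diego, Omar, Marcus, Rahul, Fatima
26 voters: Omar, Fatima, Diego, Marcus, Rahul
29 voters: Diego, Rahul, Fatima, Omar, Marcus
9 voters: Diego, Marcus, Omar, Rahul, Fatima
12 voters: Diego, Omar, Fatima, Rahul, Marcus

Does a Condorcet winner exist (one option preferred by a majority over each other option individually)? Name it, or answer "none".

Checking pairwise contests:
Fatima beats Rahul 75–41.
Omar beats Fatima 72–44.
Fatima beats Marcus 82–34.
Diego beats Omar 68–48.
Fatima beats Diego 63–53.
Every option loses at least one head-to-head, so there is no Condorcet winner.

none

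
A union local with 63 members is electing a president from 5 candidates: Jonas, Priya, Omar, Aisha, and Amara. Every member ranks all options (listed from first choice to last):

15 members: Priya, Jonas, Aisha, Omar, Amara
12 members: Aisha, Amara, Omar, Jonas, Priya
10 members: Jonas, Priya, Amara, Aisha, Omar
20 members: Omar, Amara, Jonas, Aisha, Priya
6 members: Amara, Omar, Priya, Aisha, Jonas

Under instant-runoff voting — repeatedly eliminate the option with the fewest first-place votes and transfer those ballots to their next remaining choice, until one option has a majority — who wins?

Omar

Round 1: Jonas 10, Priya 15, Omar 20, Aisha 12, Amara 6. Eliminate Amara.
Round 2: Jonas 10, Priya 15, Omar 26, Aisha 12. Eliminate Jonas.
Round 3: Priya 25, Omar 26, Aisha 12. Eliminate Aisha.
Round 4: Priya 25, Omar 38. Omar has a majority.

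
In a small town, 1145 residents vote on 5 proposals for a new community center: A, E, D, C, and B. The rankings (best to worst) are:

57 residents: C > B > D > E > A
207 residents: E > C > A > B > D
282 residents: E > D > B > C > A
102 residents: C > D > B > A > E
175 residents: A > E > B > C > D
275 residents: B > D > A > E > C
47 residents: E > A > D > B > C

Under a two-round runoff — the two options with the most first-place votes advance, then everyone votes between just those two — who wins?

E

Round 1 first-place votes: A 175, E 536, D 0, C 159, B 275.
E and B advance.
Runoff: E is preferred to B by 711 voters; B by 434.
E wins the runoff.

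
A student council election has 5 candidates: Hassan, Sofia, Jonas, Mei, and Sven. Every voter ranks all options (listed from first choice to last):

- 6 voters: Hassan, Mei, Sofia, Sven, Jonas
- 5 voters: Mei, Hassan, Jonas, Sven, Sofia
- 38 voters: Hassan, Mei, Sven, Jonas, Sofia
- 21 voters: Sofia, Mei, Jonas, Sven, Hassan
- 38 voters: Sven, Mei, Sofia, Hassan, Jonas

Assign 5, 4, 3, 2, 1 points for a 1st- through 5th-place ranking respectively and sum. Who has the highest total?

Mei

Hassan: 6·5 + 5·4 + 38·5 + 21·1 + 38·2 = 337
Sofia: 6·3 + 5·1 + 38·1 + 21·5 + 38·3 = 280
Jonas: 6·1 + 5·3 + 38·2 + 21·3 + 38·1 = 198
Mei: 6·4 + 5·5 + 38·4 + 21·4 + 38·4 = 437
Sven: 6·2 + 5·2 + 38·3 + 21·2 + 38·5 = 368
Mei has the highest Borda score (437).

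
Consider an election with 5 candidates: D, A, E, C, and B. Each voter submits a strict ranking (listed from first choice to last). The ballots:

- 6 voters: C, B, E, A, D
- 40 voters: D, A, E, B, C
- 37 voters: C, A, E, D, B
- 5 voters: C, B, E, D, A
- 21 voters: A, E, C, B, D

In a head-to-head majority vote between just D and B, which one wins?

Voters preferring D to B: 77; preferring B to D: 32.
D wins the head-to-head.

D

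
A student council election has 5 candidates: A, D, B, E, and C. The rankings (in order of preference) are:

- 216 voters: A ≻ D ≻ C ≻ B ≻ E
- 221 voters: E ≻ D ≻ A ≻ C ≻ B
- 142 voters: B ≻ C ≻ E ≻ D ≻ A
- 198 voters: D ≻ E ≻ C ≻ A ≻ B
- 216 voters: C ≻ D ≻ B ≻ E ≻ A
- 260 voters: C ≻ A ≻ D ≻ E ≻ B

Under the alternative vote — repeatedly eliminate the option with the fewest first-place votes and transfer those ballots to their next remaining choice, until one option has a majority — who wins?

C

Round 1: A 216, D 198, B 142, E 221, C 476. Eliminate B.
Round 2: A 216, D 198, E 221, C 618. Eliminate D.
Round 3: A 216, E 419, C 618. Eliminate A.
Round 4: E 419, C 834. C has a majority.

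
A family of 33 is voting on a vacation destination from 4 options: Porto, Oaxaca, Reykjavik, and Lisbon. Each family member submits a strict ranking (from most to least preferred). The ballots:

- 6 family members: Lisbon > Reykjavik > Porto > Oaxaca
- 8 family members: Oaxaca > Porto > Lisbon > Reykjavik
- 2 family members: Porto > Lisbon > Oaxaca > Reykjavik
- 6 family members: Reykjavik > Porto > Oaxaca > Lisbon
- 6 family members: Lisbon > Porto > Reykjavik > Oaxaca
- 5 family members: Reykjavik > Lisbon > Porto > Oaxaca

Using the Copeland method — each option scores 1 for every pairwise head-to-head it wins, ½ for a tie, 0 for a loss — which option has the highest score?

Lisbon

Porto: beats Oaxaca; loses to Reykjavik and Lisbon → score 1.
Oaxaca: loses to Porto, Reykjavik, and Lisbon → score 0.
Reykjavik: beats Porto and Oaxaca; loses to Lisbon → score 2.
Lisbon: beats Porto, Oaxaca, and Reykjavik → score 3.
Lisbon has the best pairwise record.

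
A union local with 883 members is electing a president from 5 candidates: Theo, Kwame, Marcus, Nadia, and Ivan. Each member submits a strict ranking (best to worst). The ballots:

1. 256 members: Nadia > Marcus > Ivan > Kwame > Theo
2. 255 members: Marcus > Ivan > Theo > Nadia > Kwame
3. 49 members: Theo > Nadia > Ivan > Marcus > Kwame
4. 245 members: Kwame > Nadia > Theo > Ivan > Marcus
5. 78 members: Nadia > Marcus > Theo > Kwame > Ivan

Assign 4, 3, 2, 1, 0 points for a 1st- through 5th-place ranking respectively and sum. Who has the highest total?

Nadia

Theo: 256·0 + 255·2 + 49·4 + 245·2 + 78·2 = 1352
Kwame: 256·1 + 255·0 + 49·0 + 245·4 + 78·1 = 1314
Marcus: 256·3 + 255·4 + 49·1 + 245·0 + 78·3 = 2071
Nadia: 256·4 + 255·1 + 49·3 + 245·3 + 78·4 = 2473
Ivan: 256·2 + 255·3 + 49·2 + 245·1 + 78·0 = 1620
Nadia has the highest Borda score (2473).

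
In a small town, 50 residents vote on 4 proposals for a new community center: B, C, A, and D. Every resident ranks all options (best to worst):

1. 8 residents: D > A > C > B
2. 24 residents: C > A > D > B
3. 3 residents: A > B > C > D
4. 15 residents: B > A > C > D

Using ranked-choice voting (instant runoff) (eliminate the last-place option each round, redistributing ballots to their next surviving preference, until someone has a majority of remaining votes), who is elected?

Round 1: B 15, C 24, A 3, D 8. Eliminate A.
Round 2: B 18, C 24, D 8. Eliminate D.
Round 3: B 18, C 32. C has a majority.

C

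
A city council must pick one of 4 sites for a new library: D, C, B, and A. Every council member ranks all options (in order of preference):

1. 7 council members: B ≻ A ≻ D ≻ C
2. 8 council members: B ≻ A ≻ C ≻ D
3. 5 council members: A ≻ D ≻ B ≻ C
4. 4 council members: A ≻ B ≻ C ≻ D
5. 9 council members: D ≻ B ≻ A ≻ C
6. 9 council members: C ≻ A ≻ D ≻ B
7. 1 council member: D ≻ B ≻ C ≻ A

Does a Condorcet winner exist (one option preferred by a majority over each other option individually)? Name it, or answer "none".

Checking pairwise contests:
A beats D 33–10.
D beats C 22–21.
D beats B 24–19.
B beats A 25–18.
Every option loses at least one head-to-head, so there is no Condorcet winner.

none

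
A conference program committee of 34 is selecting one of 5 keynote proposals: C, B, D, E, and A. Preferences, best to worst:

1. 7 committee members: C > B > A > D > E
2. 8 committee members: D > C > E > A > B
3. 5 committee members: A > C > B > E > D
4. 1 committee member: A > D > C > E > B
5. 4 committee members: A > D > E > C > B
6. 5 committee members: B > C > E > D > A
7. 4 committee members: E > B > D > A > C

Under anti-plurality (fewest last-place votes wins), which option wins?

Last-place votes: C 4, B 13, D 5, E 7, A 5.
C is ranked last by the fewest voters, so C wins.

C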